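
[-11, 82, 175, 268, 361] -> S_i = -11 + 93*i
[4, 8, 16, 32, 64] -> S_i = 4*2^i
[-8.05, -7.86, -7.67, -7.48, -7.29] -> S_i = -8.05 + 0.19*i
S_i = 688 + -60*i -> [688, 628, 568, 508, 448]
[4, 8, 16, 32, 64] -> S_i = 4*2^i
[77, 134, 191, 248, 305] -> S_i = 77 + 57*i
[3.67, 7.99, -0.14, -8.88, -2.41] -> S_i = Random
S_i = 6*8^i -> [6, 48, 384, 3072, 24576]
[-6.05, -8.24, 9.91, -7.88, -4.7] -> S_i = Random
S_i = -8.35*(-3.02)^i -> [-8.35, 25.22, -76.16, 229.99, -694.57]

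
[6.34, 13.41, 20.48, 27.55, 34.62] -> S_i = 6.34 + 7.07*i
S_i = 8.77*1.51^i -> [8.77, 13.24, 20.0, 30.19, 45.59]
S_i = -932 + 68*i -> [-932, -864, -796, -728, -660]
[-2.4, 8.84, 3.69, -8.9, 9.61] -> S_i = Random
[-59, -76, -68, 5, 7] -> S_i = Random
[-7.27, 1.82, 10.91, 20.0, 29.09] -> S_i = -7.27 + 9.09*i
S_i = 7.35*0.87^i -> [7.35, 6.39, 5.56, 4.84, 4.21]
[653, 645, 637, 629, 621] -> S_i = 653 + -8*i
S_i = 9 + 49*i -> [9, 58, 107, 156, 205]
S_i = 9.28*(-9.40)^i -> [9.28, -87.23, 819.98, -7707.82, 72453.5]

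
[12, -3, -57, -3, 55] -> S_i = Random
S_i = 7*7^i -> [7, 49, 343, 2401, 16807]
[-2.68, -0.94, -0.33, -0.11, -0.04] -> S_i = -2.68*0.35^i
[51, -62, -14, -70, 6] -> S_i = Random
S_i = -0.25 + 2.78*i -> [-0.25, 2.53, 5.31, 8.09, 10.87]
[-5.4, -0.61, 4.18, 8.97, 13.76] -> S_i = -5.40 + 4.79*i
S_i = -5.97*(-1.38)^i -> [-5.97, 8.24, -11.37, 15.69, -21.65]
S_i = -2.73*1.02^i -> [-2.73, -2.78, -2.84, -2.9, -2.96]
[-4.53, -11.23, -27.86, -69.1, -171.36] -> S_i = -4.53*2.48^i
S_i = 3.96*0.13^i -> [3.96, 0.51, 0.07, 0.01, 0.0]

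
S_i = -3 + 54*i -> [-3, 51, 105, 159, 213]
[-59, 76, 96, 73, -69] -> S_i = Random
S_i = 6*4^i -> [6, 24, 96, 384, 1536]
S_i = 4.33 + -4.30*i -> [4.33, 0.03, -4.27, -8.57, -12.87]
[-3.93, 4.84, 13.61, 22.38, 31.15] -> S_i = -3.93 + 8.77*i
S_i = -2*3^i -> [-2, -6, -18, -54, -162]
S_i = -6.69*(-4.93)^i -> [-6.69, 32.98, -162.6, 801.62, -3951.97]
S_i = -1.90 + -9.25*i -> [-1.9, -11.15, -20.4, -29.65, -38.9]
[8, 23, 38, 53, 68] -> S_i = 8 + 15*i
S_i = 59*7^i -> [59, 413, 2891, 20237, 141659]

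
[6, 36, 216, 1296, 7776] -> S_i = 6*6^i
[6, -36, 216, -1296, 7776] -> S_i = 6*-6^i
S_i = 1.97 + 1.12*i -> [1.97, 3.09, 4.21, 5.33, 6.45]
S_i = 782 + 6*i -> [782, 788, 794, 800, 806]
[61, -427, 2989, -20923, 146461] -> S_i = 61*-7^i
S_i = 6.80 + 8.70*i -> [6.8, 15.5, 24.2, 32.9, 41.6]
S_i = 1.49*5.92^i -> [1.49, 8.82, 52.22, 309.14, 1830.09]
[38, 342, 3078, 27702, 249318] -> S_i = 38*9^i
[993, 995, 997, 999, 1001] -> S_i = 993 + 2*i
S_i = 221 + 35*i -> [221, 256, 291, 326, 361]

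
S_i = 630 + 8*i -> [630, 638, 646, 654, 662]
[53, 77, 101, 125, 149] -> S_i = 53 + 24*i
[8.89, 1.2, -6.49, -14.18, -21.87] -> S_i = 8.89 + -7.69*i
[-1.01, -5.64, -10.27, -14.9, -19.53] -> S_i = -1.01 + -4.63*i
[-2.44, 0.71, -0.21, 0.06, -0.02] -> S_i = -2.44*(-0.29)^i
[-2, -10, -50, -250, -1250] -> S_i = -2*5^i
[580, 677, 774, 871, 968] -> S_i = 580 + 97*i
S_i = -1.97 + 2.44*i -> [-1.97, 0.47, 2.91, 5.35, 7.79]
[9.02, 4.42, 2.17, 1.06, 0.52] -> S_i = 9.02*0.49^i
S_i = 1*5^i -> [1, 5, 25, 125, 625]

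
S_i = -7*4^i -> [-7, -28, -112, -448, -1792]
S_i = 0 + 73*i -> [0, 73, 146, 219, 292]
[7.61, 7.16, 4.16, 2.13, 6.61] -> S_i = Random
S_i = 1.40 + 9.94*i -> [1.4, 11.34, 21.28, 31.22, 41.16]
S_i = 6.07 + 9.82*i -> [6.07, 15.89, 25.71, 35.53, 45.35]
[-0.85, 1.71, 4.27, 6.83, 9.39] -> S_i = -0.85 + 2.56*i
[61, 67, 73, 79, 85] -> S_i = 61 + 6*i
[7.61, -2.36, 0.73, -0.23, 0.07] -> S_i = 7.61*(-0.31)^i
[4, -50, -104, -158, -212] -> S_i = 4 + -54*i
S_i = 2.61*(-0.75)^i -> [2.61, -1.96, 1.47, -1.1, 0.83]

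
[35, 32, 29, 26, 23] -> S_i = 35 + -3*i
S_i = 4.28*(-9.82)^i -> [4.28, -42.03, 412.73, -4053.02, 39800.61]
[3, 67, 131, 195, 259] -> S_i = 3 + 64*i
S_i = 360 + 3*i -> [360, 363, 366, 369, 372]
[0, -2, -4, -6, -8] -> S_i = 0 + -2*i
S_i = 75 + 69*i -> [75, 144, 213, 282, 351]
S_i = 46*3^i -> [46, 138, 414, 1242, 3726]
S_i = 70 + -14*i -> [70, 56, 42, 28, 14]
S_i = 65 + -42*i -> [65, 23, -19, -61, -103]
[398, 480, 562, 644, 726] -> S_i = 398 + 82*i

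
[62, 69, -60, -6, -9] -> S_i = Random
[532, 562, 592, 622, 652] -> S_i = 532 + 30*i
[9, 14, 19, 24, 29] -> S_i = 9 + 5*i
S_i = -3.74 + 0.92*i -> [-3.74, -2.82, -1.9, -0.98, -0.06]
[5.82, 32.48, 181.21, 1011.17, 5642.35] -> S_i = 5.82*5.58^i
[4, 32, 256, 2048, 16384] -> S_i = 4*8^i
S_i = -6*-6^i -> [-6, 36, -216, 1296, -7776]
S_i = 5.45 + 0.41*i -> [5.45, 5.86, 6.27, 6.68, 7.09]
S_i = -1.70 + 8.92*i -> [-1.7, 7.22, 16.14, 25.06, 33.98]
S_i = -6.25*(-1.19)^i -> [-6.25, 7.44, -8.85, 10.53, -12.53]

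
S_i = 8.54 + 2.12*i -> [8.54, 10.66, 12.78, 14.9, 17.02]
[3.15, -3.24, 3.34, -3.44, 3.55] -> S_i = 3.15*(-1.03)^i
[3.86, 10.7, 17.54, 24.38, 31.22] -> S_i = 3.86 + 6.84*i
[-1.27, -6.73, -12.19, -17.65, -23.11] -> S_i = -1.27 + -5.46*i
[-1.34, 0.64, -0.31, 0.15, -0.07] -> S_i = -1.34*(-0.48)^i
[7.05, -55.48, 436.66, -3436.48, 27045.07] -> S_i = 7.05*(-7.87)^i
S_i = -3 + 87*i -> [-3, 84, 171, 258, 345]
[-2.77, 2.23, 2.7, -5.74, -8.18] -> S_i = Random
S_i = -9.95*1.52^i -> [-9.95, -15.12, -22.99, -34.94, -53.11]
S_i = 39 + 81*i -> [39, 120, 201, 282, 363]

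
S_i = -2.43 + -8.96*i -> [-2.43, -11.39, -20.35, -29.31, -38.27]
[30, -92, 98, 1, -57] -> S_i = Random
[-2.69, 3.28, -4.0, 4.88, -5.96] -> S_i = -2.69*(-1.22)^i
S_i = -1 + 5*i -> [-1, 4, 9, 14, 19]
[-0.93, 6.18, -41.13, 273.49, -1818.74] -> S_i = -0.93*(-6.65)^i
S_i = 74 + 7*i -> [74, 81, 88, 95, 102]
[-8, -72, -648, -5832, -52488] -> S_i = -8*9^i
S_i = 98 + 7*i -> [98, 105, 112, 119, 126]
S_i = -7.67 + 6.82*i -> [-7.67, -0.85, 5.97, 12.79, 19.61]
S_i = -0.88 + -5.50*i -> [-0.88, -6.38, -11.88, -17.38, -22.88]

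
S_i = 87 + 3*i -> [87, 90, 93, 96, 99]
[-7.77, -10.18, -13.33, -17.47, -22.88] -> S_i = -7.77*1.31^i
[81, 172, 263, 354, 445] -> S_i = 81 + 91*i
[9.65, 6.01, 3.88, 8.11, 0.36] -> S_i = Random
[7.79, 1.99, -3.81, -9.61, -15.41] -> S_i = 7.79 + -5.80*i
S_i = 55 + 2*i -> [55, 57, 59, 61, 63]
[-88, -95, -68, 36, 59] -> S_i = Random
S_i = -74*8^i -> [-74, -592, -4736, -37888, -303104]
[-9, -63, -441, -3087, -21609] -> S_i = -9*7^i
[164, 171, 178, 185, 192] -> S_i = 164 + 7*i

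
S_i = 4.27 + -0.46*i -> [4.27, 3.81, 3.35, 2.89, 2.43]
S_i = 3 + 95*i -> [3, 98, 193, 288, 383]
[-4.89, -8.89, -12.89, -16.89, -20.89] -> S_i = -4.89 + -4.00*i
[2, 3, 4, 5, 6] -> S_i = 2 + 1*i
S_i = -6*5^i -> [-6, -30, -150, -750, -3750]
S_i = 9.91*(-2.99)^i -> [9.91, -29.63, 88.6, -264.9, 792.06]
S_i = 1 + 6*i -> [1, 7, 13, 19, 25]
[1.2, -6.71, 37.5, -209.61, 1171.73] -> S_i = 1.20*(-5.59)^i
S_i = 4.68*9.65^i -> [4.68, 45.16, 435.81, 4205.6, 40584.02]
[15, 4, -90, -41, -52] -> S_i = Random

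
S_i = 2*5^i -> [2, 10, 50, 250, 1250]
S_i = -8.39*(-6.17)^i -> [-8.39, 51.77, -319.4, 1970.69, -12159.13]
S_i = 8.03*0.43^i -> [8.03, 3.45, 1.48, 0.64, 0.27]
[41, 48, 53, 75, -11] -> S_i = Random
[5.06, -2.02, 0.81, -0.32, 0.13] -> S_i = 5.06*(-0.40)^i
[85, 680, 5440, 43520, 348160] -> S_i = 85*8^i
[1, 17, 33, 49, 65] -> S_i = 1 + 16*i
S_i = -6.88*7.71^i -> [-6.88, -53.04, -408.98, -3153.2, -24311.18]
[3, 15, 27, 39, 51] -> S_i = 3 + 12*i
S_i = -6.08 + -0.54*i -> [-6.08, -6.62, -7.16, -7.7, -8.24]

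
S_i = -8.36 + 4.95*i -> [-8.36, -3.41, 1.54, 6.49, 11.44]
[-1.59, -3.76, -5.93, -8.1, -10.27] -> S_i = -1.59 + -2.17*i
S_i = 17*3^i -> [17, 51, 153, 459, 1377]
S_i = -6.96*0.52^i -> [-6.96, -3.62, -1.88, -0.98, -0.51]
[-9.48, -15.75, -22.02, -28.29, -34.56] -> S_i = -9.48 + -6.27*i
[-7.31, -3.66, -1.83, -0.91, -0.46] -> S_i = -7.31*0.50^i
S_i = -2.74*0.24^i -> [-2.74, -0.66, -0.16, -0.04, -0.01]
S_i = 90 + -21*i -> [90, 69, 48, 27, 6]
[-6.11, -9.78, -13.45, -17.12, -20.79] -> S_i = -6.11 + -3.67*i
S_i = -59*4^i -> [-59, -236, -944, -3776, -15104]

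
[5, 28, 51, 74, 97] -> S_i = 5 + 23*i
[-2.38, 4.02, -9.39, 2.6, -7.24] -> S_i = Random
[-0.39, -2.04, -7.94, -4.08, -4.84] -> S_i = Random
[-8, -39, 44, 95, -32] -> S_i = Random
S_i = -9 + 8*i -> [-9, -1, 7, 15, 23]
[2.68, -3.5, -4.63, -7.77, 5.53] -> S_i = Random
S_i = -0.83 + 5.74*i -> [-0.83, 4.91, 10.65, 16.39, 22.13]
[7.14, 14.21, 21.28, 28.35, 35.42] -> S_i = 7.14 + 7.07*i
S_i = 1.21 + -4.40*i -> [1.21, -3.19, -7.59, -11.99, -16.39]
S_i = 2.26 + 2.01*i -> [2.26, 4.27, 6.28, 8.29, 10.3]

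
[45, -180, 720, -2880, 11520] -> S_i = 45*-4^i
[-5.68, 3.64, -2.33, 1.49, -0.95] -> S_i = -5.68*(-0.64)^i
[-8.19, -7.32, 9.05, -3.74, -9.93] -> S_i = Random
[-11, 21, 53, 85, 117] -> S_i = -11 + 32*i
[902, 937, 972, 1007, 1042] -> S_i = 902 + 35*i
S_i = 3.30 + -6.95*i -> [3.3, -3.65, -10.6, -17.55, -24.5]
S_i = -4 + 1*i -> [-4, -3, -2, -1, 0]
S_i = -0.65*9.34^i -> [-0.65, -6.07, -56.7, -529.61, -4946.53]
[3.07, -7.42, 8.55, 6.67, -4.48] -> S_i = Random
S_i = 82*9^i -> [82, 738, 6642, 59778, 538002]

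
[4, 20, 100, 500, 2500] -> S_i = 4*5^i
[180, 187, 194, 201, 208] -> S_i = 180 + 7*i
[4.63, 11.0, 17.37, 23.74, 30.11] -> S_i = 4.63 + 6.37*i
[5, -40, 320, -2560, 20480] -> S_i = 5*-8^i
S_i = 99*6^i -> [99, 594, 3564, 21384, 128304]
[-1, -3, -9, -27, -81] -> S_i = -1*3^i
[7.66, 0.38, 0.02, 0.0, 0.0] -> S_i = 7.66*0.05^i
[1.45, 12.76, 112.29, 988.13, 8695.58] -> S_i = 1.45*8.80^i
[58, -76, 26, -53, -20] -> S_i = Random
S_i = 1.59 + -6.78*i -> [1.59, -5.19, -11.97, -18.75, -25.53]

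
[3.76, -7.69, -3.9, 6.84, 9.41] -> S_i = Random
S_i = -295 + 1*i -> [-295, -294, -293, -292, -291]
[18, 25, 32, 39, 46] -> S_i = 18 + 7*i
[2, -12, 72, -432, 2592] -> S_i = 2*-6^i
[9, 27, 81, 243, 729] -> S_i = 9*3^i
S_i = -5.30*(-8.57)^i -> [-5.3, 45.42, -389.26, 3335.94, -28589.01]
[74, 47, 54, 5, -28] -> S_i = Random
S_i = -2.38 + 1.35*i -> [-2.38, -1.03, 0.32, 1.67, 3.02]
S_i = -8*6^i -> [-8, -48, -288, -1728, -10368]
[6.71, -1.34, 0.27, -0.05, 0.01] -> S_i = 6.71*(-0.20)^i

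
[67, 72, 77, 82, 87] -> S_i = 67 + 5*i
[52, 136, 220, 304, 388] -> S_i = 52 + 84*i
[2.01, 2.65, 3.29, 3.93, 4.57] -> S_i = 2.01 + 0.64*i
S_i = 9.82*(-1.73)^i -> [9.82, -16.99, 29.39, -50.85, 87.96]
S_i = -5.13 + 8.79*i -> [-5.13, 3.66, 12.45, 21.24, 30.03]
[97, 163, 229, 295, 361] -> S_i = 97 + 66*i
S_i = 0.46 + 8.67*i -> [0.46, 9.13, 17.8, 26.47, 35.14]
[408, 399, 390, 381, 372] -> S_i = 408 + -9*i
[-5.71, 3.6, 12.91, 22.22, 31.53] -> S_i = -5.71 + 9.31*i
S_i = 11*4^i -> [11, 44, 176, 704, 2816]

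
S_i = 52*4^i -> [52, 208, 832, 3328, 13312]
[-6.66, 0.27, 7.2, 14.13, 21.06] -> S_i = -6.66 + 6.93*i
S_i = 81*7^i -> [81, 567, 3969, 27783, 194481]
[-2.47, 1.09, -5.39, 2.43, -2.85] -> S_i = Random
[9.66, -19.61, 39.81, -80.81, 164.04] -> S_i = 9.66*(-2.03)^i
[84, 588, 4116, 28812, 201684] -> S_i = 84*7^i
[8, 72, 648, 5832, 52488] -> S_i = 8*9^i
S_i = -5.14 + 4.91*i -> [-5.14, -0.23, 4.68, 9.59, 14.5]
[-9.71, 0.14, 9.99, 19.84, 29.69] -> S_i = -9.71 + 9.85*i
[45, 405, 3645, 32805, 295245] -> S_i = 45*9^i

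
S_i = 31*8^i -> [31, 248, 1984, 15872, 126976]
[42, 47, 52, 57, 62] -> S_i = 42 + 5*i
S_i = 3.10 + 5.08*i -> [3.1, 8.18, 13.26, 18.34, 23.42]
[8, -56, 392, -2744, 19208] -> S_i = 8*-7^i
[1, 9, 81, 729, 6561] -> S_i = 1*9^i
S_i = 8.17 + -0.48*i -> [8.17, 7.69, 7.21, 6.73, 6.25]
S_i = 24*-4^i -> [24, -96, 384, -1536, 6144]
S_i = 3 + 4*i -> [3, 7, 11, 15, 19]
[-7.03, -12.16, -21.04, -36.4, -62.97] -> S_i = -7.03*1.73^i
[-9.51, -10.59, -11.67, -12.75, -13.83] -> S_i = -9.51 + -1.08*i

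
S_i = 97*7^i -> [97, 679, 4753, 33271, 232897]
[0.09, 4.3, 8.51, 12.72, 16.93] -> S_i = 0.09 + 4.21*i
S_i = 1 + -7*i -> [1, -6, -13, -20, -27]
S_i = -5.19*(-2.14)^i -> [-5.19, 11.11, -23.77, 50.86, -108.85]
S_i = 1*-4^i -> [1, -4, 16, -64, 256]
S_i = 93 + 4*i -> [93, 97, 101, 105, 109]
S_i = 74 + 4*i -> [74, 78, 82, 86, 90]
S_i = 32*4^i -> [32, 128, 512, 2048, 8192]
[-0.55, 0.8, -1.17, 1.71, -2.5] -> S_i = -0.55*(-1.46)^i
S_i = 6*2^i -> [6, 12, 24, 48, 96]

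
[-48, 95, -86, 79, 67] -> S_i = Random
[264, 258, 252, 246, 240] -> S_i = 264 + -6*i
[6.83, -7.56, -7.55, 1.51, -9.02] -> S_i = Random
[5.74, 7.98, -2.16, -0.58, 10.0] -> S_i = Random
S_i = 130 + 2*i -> [130, 132, 134, 136, 138]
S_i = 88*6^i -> [88, 528, 3168, 19008, 114048]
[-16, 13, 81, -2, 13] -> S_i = Random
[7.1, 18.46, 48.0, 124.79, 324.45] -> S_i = 7.10*2.60^i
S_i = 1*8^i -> [1, 8, 64, 512, 4096]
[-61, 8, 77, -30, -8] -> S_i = Random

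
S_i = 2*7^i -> [2, 14, 98, 686, 4802]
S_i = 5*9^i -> [5, 45, 405, 3645, 32805]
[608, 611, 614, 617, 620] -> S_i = 608 + 3*i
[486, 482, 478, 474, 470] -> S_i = 486 + -4*i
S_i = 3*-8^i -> [3, -24, 192, -1536, 12288]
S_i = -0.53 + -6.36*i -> [-0.53, -6.89, -13.25, -19.61, -25.97]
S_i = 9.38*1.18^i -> [9.38, 11.07, 13.06, 15.41, 18.19]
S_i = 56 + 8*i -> [56, 64, 72, 80, 88]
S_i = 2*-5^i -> [2, -10, 50, -250, 1250]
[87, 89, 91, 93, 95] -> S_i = 87 + 2*i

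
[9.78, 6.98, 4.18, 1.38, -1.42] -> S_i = 9.78 + -2.80*i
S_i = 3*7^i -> [3, 21, 147, 1029, 7203]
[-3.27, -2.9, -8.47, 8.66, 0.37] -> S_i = Random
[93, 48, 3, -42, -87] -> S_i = 93 + -45*i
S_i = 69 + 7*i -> [69, 76, 83, 90, 97]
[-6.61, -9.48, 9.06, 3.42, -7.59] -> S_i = Random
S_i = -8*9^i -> [-8, -72, -648, -5832, -52488]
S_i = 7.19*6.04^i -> [7.19, 43.43, 262.3, 1584.31, 9569.22]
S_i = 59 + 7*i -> [59, 66, 73, 80, 87]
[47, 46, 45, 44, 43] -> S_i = 47 + -1*i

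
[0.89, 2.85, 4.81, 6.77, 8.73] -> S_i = 0.89 + 1.96*i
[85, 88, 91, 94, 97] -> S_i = 85 + 3*i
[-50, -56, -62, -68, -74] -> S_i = -50 + -6*i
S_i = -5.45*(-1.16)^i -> [-5.45, 6.32, -7.33, 8.51, -9.87]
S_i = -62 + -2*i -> [-62, -64, -66, -68, -70]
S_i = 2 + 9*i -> [2, 11, 20, 29, 38]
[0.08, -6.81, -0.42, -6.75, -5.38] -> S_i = Random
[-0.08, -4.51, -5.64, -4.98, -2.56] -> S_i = Random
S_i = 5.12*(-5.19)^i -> [5.12, -26.57, 137.91, -715.77, 3714.83]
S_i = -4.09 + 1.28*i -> [-4.09, -2.81, -1.53, -0.25, 1.03]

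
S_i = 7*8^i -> [7, 56, 448, 3584, 28672]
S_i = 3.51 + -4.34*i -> [3.51, -0.83, -5.17, -9.51, -13.85]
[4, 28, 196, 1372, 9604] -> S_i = 4*7^i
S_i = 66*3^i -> [66, 198, 594, 1782, 5346]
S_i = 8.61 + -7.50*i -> [8.61, 1.11, -6.39, -13.89, -21.39]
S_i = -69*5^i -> [-69, -345, -1725, -8625, -43125]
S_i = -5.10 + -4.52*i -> [-5.1, -9.62, -14.14, -18.66, -23.18]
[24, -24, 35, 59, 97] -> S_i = Random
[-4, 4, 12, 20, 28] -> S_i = -4 + 8*i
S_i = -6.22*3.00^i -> [-6.22, -18.66, -55.98, -167.94, -503.82]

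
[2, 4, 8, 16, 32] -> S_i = 2*2^i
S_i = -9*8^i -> [-9, -72, -576, -4608, -36864]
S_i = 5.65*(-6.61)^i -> [5.65, -37.35, 246.86, -1631.75, 10785.85]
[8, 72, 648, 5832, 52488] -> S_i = 8*9^i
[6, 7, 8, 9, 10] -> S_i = 6 + 1*i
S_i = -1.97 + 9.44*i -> [-1.97, 7.47, 16.91, 26.35, 35.79]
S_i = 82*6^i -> [82, 492, 2952, 17712, 106272]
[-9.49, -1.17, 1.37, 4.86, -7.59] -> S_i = Random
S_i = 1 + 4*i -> [1, 5, 9, 13, 17]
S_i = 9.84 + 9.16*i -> [9.84, 19.0, 28.16, 37.32, 46.48]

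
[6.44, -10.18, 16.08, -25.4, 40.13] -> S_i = 6.44*(-1.58)^i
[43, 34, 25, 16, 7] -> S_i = 43 + -9*i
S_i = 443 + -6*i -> [443, 437, 431, 425, 419]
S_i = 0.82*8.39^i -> [0.82, 6.88, 57.72, 484.28, 4063.14]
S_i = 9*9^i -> [9, 81, 729, 6561, 59049]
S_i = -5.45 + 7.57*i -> [-5.45, 2.12, 9.69, 17.26, 24.83]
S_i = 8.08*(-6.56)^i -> [8.08, -53.0, 347.71, -2280.99, 14963.28]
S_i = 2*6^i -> [2, 12, 72, 432, 2592]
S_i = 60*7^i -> [60, 420, 2940, 20580, 144060]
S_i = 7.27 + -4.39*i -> [7.27, 2.88, -1.51, -5.9, -10.29]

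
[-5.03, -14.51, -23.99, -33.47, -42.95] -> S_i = -5.03 + -9.48*i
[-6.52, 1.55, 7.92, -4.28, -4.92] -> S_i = Random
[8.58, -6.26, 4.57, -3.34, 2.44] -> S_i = 8.58*(-0.73)^i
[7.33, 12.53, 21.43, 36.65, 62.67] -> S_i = 7.33*1.71^i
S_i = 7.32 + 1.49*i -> [7.32, 8.81, 10.3, 11.79, 13.28]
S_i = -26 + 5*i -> [-26, -21, -16, -11, -6]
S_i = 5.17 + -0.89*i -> [5.17, 4.28, 3.39, 2.5, 1.61]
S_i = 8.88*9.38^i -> [8.88, 83.29, 781.3, 7328.61, 68742.34]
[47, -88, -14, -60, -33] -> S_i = Random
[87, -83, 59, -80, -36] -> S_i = Random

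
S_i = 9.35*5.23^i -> [9.35, 48.9, 255.75, 1337.57, 6995.49]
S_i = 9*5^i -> [9, 45, 225, 1125, 5625]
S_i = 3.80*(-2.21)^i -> [3.8, -8.4, 18.56, -41.02, 90.65]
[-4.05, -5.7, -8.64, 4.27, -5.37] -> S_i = Random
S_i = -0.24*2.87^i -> [-0.24, -0.69, -1.98, -5.67, -16.28]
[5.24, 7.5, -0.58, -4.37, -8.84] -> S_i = Random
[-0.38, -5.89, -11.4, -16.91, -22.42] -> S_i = -0.38 + -5.51*i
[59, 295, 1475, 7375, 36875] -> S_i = 59*5^i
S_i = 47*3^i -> [47, 141, 423, 1269, 3807]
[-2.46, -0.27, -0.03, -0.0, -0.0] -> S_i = -2.46*0.11^i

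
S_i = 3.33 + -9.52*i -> [3.33, -6.19, -15.71, -25.23, -34.75]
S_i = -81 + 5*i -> [-81, -76, -71, -66, -61]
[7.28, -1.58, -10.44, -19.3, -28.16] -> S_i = 7.28 + -8.86*i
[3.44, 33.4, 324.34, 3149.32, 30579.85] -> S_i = 3.44*9.71^i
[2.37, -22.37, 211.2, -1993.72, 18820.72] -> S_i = 2.37*(-9.44)^i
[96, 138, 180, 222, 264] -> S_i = 96 + 42*i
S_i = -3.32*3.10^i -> [-3.32, -10.29, -31.91, -98.91, -306.61]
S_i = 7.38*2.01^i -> [7.38, 14.83, 29.82, 59.93, 120.46]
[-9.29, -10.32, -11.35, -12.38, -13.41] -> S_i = -9.29 + -1.03*i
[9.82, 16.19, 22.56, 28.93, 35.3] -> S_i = 9.82 + 6.37*i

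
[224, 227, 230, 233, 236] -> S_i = 224 + 3*i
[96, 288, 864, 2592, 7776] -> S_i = 96*3^i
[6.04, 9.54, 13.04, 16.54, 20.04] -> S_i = 6.04 + 3.50*i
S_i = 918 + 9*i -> [918, 927, 936, 945, 954]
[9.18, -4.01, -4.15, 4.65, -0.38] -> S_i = Random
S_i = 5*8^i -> [5, 40, 320, 2560, 20480]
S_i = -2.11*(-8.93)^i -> [-2.11, 18.84, -168.26, 1502.58, -13418.02]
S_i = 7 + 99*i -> [7, 106, 205, 304, 403]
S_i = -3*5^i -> [-3, -15, -75, -375, -1875]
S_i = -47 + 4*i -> [-47, -43, -39, -35, -31]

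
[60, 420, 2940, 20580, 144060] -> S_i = 60*7^i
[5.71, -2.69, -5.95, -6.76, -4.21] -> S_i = Random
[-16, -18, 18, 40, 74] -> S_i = Random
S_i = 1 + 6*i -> [1, 7, 13, 19, 25]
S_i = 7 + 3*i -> [7, 10, 13, 16, 19]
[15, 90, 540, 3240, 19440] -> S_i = 15*6^i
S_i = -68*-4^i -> [-68, 272, -1088, 4352, -17408]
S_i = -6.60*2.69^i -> [-6.6, -17.75, -47.76, -128.47, -345.58]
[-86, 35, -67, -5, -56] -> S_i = Random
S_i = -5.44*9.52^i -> [-5.44, -51.79, -493.03, -4693.64, -44683.45]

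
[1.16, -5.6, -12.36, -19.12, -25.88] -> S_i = 1.16 + -6.76*i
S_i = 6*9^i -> [6, 54, 486, 4374, 39366]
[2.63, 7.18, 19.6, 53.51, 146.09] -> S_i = 2.63*2.73^i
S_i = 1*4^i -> [1, 4, 16, 64, 256]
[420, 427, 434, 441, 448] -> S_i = 420 + 7*i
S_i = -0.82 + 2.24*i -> [-0.82, 1.42, 3.66, 5.9, 8.14]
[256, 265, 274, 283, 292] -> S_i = 256 + 9*i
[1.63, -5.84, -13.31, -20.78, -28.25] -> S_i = 1.63 + -7.47*i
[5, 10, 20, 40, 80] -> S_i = 5*2^i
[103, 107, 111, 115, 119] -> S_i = 103 + 4*i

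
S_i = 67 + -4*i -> [67, 63, 59, 55, 51]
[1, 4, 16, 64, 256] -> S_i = 1*4^i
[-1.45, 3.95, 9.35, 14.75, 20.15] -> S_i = -1.45 + 5.40*i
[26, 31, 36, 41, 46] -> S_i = 26 + 5*i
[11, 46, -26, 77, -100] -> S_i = Random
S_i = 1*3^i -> [1, 3, 9, 27, 81]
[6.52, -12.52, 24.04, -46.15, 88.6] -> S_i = 6.52*(-1.92)^i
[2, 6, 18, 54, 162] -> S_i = 2*3^i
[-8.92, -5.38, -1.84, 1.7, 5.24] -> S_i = -8.92 + 3.54*i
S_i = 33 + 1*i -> [33, 34, 35, 36, 37]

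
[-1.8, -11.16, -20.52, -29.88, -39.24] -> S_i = -1.80 + -9.36*i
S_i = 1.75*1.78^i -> [1.75, 3.12, 5.54, 9.87, 17.57]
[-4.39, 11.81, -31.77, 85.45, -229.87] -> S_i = -4.39*(-2.69)^i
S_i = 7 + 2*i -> [7, 9, 11, 13, 15]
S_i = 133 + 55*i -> [133, 188, 243, 298, 353]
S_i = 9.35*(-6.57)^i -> [9.35, -61.43, 403.59, -2651.6, 17421.0]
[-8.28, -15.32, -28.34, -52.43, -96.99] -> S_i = -8.28*1.85^i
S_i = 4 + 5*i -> [4, 9, 14, 19, 24]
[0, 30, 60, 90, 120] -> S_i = 0 + 30*i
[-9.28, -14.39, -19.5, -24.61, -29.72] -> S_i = -9.28 + -5.11*i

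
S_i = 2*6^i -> [2, 12, 72, 432, 2592]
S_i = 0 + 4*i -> [0, 4, 8, 12, 16]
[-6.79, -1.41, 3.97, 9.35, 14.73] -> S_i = -6.79 + 5.38*i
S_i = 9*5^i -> [9, 45, 225, 1125, 5625]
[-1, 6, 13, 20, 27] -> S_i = -1 + 7*i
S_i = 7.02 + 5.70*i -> [7.02, 12.72, 18.42, 24.12, 29.82]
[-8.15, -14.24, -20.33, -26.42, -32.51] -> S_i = -8.15 + -6.09*i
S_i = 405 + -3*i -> [405, 402, 399, 396, 393]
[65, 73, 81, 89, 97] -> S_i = 65 + 8*i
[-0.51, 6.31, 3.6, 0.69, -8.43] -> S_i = Random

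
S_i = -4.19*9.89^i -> [-4.19, -41.44, -409.83, -4053.25, -40086.6]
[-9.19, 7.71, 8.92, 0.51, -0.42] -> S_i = Random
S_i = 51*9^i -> [51, 459, 4131, 37179, 334611]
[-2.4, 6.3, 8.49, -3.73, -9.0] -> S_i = Random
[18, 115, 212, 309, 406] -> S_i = 18 + 97*i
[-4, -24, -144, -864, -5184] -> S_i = -4*6^i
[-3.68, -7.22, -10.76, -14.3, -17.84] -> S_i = -3.68 + -3.54*i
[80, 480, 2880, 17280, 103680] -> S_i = 80*6^i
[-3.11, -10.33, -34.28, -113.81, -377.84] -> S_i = -3.11*3.32^i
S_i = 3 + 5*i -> [3, 8, 13, 18, 23]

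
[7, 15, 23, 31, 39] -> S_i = 7 + 8*i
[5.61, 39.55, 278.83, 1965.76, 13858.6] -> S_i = 5.61*7.05^i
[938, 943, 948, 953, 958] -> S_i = 938 + 5*i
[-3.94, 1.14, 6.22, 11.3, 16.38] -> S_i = -3.94 + 5.08*i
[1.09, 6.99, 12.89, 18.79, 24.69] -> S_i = 1.09 + 5.90*i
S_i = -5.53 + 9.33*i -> [-5.53, 3.8, 13.13, 22.46, 31.79]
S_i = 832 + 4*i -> [832, 836, 840, 844, 848]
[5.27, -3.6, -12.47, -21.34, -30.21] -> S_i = 5.27 + -8.87*i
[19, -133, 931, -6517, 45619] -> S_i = 19*-7^i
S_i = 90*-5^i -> [90, -450, 2250, -11250, 56250]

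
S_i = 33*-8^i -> [33, -264, 2112, -16896, 135168]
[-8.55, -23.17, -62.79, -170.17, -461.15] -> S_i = -8.55*2.71^i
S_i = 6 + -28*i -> [6, -22, -50, -78, -106]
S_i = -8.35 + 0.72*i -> [-8.35, -7.63, -6.91, -6.19, -5.47]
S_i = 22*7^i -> [22, 154, 1078, 7546, 52822]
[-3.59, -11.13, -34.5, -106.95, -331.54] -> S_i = -3.59*3.10^i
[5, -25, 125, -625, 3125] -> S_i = 5*-5^i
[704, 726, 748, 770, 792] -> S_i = 704 + 22*i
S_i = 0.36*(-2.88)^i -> [0.36, -1.04, 2.99, -8.6, 24.77]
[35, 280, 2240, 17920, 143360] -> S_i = 35*8^i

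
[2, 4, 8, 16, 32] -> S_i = 2*2^i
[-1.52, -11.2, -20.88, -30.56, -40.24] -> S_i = -1.52 + -9.68*i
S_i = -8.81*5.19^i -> [-8.81, -45.72, -237.31, -1231.62, -6392.13]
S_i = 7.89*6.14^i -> [7.89, 48.44, 297.45, 1826.34, 11213.74]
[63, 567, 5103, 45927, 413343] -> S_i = 63*9^i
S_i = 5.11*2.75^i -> [5.11, 14.05, 38.64, 106.27, 292.25]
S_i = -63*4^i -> [-63, -252, -1008, -4032, -16128]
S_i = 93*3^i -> [93, 279, 837, 2511, 7533]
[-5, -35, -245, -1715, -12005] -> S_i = -5*7^i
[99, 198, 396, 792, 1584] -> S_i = 99*2^i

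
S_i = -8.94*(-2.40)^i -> [-8.94, 21.46, -51.49, 123.59, -296.61]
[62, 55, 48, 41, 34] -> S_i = 62 + -7*i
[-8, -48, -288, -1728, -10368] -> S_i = -8*6^i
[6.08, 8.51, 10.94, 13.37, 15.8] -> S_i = 6.08 + 2.43*i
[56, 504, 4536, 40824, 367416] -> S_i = 56*9^i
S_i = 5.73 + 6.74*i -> [5.73, 12.47, 19.21, 25.95, 32.69]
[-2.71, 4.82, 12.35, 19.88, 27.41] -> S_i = -2.71 + 7.53*i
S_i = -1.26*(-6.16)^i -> [-1.26, 7.76, -47.81, 294.52, -1814.23]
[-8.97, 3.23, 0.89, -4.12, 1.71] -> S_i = Random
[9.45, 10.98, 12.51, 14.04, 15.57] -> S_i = 9.45 + 1.53*i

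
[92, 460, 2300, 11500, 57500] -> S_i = 92*5^i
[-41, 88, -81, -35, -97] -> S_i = Random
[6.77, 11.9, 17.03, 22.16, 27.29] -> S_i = 6.77 + 5.13*i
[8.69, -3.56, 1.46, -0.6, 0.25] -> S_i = 8.69*(-0.41)^i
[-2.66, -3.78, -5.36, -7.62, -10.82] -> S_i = -2.66*1.42^i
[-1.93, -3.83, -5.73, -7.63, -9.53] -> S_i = -1.93 + -1.90*i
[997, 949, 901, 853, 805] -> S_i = 997 + -48*i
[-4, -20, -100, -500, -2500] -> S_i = -4*5^i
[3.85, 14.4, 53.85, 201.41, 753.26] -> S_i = 3.85*3.74^i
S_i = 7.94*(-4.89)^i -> [7.94, -38.83, 189.86, -928.43, 4540.0]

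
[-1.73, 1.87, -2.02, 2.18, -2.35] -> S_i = -1.73*(-1.08)^i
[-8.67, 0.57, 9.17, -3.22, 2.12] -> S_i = Random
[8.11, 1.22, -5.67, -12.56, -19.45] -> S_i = 8.11 + -6.89*i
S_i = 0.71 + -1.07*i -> [0.71, -0.36, -1.43, -2.5, -3.57]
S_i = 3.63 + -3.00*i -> [3.63, 0.63, -2.37, -5.37, -8.37]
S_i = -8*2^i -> [-8, -16, -32, -64, -128]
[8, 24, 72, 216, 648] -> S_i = 8*3^i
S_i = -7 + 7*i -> [-7, 0, 7, 14, 21]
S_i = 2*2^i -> [2, 4, 8, 16, 32]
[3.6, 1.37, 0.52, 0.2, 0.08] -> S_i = 3.60*0.38^i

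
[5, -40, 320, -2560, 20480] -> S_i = 5*-8^i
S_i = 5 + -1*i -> [5, 4, 3, 2, 1]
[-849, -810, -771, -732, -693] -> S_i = -849 + 39*i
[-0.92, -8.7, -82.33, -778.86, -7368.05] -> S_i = -0.92*9.46^i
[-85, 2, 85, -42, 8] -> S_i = Random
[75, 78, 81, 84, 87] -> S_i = 75 + 3*i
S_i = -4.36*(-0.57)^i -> [-4.36, 2.49, -1.42, 0.81, -0.46]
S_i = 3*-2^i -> [3, -6, 12, -24, 48]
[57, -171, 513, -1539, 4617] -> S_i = 57*-3^i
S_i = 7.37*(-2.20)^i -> [7.37, -16.21, 35.67, -78.48, 172.65]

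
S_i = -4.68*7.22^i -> [-4.68, -33.79, -243.96, -1761.4, -12717.29]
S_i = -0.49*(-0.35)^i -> [-0.49, 0.17, -0.06, 0.02, -0.01]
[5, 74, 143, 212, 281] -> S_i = 5 + 69*i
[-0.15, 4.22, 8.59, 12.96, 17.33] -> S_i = -0.15 + 4.37*i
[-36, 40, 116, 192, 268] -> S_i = -36 + 76*i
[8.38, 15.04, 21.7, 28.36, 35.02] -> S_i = 8.38 + 6.66*i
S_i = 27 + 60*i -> [27, 87, 147, 207, 267]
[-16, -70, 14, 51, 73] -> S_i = Random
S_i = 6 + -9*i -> [6, -3, -12, -21, -30]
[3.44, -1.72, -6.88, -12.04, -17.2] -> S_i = 3.44 + -5.16*i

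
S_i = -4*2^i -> [-4, -8, -16, -32, -64]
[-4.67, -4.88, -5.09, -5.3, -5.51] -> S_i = -4.67 + -0.21*i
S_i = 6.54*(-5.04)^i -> [6.54, -32.96, 166.13, -837.28, 4219.88]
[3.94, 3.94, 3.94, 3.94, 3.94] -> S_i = 3.94*1.00^i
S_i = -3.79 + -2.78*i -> [-3.79, -6.57, -9.35, -12.13, -14.91]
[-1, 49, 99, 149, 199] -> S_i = -1 + 50*i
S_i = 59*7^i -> [59, 413, 2891, 20237, 141659]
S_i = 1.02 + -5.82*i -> [1.02, -4.8, -10.62, -16.44, -22.26]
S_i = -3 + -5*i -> [-3, -8, -13, -18, -23]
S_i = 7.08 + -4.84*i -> [7.08, 2.24, -2.6, -7.44, -12.28]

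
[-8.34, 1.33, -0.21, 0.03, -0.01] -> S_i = -8.34*(-0.16)^i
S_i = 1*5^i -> [1, 5, 25, 125, 625]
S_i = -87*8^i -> [-87, -696, -5568, -44544, -356352]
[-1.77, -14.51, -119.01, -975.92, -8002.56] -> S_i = -1.77*8.20^i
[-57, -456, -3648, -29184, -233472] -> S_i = -57*8^i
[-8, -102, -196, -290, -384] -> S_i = -8 + -94*i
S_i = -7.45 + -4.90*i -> [-7.45, -12.35, -17.25, -22.15, -27.05]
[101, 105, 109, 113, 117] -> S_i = 101 + 4*i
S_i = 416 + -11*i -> [416, 405, 394, 383, 372]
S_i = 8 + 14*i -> [8, 22, 36, 50, 64]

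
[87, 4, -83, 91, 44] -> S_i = Random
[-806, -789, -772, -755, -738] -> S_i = -806 + 17*i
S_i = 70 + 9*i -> [70, 79, 88, 97, 106]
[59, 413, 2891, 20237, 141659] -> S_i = 59*7^i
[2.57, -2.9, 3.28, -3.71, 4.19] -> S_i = 2.57*(-1.13)^i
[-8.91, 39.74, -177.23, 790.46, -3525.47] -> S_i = -8.91*(-4.46)^i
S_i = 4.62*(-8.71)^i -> [4.62, -40.24, 350.49, -3052.79, 26589.77]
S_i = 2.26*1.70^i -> [2.26, 3.84, 6.53, 11.1, 18.88]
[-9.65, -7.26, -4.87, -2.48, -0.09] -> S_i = -9.65 + 2.39*i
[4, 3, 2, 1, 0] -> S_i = 4 + -1*i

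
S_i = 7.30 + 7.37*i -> [7.3, 14.67, 22.04, 29.41, 36.78]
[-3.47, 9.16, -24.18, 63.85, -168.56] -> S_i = -3.47*(-2.64)^i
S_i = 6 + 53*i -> [6, 59, 112, 165, 218]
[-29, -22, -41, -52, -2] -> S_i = Random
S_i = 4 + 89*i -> [4, 93, 182, 271, 360]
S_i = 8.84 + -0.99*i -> [8.84, 7.85, 6.86, 5.87, 4.88]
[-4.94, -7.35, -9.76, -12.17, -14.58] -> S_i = -4.94 + -2.41*i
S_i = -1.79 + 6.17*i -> [-1.79, 4.38, 10.55, 16.72, 22.89]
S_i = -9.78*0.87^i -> [-9.78, -8.51, -7.4, -6.44, -5.6]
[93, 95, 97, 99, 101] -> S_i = 93 + 2*i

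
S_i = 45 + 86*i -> [45, 131, 217, 303, 389]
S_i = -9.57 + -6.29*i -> [-9.57, -15.86, -22.15, -28.44, -34.73]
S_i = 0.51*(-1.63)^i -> [0.51, -0.83, 1.36, -2.21, 3.6]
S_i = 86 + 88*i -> [86, 174, 262, 350, 438]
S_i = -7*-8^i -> [-7, 56, -448, 3584, -28672]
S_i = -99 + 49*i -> [-99, -50, -1, 48, 97]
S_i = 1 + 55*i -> [1, 56, 111, 166, 221]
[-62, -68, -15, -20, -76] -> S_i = Random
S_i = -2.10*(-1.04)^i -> [-2.1, 2.18, -2.27, 2.36, -2.46]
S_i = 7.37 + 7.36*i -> [7.37, 14.73, 22.09, 29.45, 36.81]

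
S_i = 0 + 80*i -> [0, 80, 160, 240, 320]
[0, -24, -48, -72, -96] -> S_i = 0 + -24*i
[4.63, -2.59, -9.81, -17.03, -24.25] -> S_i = 4.63 + -7.22*i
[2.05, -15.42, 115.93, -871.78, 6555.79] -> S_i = 2.05*(-7.52)^i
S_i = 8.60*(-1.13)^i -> [8.6, -9.72, 10.98, -12.41, 14.02]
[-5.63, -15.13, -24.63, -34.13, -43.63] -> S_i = -5.63 + -9.50*i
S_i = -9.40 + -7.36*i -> [-9.4, -16.76, -24.12, -31.48, -38.84]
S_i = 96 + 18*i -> [96, 114, 132, 150, 168]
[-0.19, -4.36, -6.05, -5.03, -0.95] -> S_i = Random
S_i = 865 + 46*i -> [865, 911, 957, 1003, 1049]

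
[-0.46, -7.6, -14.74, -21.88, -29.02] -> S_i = -0.46 + -7.14*i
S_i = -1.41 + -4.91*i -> [-1.41, -6.32, -11.23, -16.14, -21.05]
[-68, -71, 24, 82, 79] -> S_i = Random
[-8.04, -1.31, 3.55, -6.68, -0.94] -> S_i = Random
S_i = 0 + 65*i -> [0, 65, 130, 195, 260]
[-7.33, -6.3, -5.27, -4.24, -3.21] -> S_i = -7.33 + 1.03*i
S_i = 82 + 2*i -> [82, 84, 86, 88, 90]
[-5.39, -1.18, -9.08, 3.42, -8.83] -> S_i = Random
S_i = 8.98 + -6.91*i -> [8.98, 2.07, -4.84, -11.75, -18.66]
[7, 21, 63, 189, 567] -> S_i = 7*3^i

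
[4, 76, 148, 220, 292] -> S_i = 4 + 72*i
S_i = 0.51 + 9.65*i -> [0.51, 10.16, 19.81, 29.46, 39.11]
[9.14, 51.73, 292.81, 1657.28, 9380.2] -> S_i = 9.14*5.66^i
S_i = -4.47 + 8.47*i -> [-4.47, 4.0, 12.47, 20.94, 29.41]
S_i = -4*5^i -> [-4, -20, -100, -500, -2500]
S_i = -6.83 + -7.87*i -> [-6.83, -14.7, -22.57, -30.44, -38.31]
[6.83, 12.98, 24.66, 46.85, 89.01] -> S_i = 6.83*1.90^i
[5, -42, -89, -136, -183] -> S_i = 5 + -47*i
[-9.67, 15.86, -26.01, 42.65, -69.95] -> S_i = -9.67*(-1.64)^i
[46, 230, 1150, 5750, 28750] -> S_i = 46*5^i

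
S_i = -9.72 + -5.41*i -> [-9.72, -15.13, -20.54, -25.95, -31.36]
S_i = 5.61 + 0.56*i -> [5.61, 6.17, 6.73, 7.29, 7.85]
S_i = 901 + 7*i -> [901, 908, 915, 922, 929]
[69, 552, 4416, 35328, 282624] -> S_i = 69*8^i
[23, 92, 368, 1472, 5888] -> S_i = 23*4^i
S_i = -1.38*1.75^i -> [-1.38, -2.42, -4.23, -7.4, -12.94]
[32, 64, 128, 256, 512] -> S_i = 32*2^i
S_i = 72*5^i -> [72, 360, 1800, 9000, 45000]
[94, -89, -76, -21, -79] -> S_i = Random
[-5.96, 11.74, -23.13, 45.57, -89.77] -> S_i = -5.96*(-1.97)^i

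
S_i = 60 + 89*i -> [60, 149, 238, 327, 416]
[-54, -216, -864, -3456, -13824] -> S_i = -54*4^i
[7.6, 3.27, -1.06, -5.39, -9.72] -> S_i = 7.60 + -4.33*i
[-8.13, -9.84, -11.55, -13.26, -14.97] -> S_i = -8.13 + -1.71*i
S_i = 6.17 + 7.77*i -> [6.17, 13.94, 21.71, 29.48, 37.25]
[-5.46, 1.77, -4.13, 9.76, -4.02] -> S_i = Random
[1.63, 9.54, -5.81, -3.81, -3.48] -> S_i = Random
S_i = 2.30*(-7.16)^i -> [2.3, -16.47, 117.91, -844.24, 6044.77]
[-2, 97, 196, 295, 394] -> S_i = -2 + 99*i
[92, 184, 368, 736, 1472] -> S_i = 92*2^i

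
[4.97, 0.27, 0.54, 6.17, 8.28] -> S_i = Random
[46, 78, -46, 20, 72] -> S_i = Random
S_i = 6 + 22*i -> [6, 28, 50, 72, 94]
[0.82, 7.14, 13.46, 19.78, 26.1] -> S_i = 0.82 + 6.32*i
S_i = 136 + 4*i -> [136, 140, 144, 148, 152]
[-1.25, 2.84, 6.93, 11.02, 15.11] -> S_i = -1.25 + 4.09*i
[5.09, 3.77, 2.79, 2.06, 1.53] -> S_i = 5.09*0.74^i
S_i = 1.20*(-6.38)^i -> [1.2, -7.66, 48.85, -311.63, 1988.22]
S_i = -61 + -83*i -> [-61, -144, -227, -310, -393]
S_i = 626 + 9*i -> [626, 635, 644, 653, 662]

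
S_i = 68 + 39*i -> [68, 107, 146, 185, 224]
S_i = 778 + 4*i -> [778, 782, 786, 790, 794]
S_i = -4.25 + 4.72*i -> [-4.25, 0.47, 5.19, 9.91, 14.63]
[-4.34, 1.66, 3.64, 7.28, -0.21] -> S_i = Random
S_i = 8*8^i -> [8, 64, 512, 4096, 32768]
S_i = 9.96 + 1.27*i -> [9.96, 11.23, 12.5, 13.77, 15.04]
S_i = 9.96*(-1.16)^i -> [9.96, -11.55, 13.4, -15.55, 18.03]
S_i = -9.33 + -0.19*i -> [-9.33, -9.52, -9.71, -9.9, -10.09]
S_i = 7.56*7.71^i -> [7.56, 58.29, 449.4, 3464.85, 26714.02]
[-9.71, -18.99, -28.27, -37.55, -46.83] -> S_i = -9.71 + -9.28*i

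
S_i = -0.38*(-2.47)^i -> [-0.38, 0.94, -2.32, 5.73, -14.14]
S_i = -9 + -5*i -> [-9, -14, -19, -24, -29]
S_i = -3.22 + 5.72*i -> [-3.22, 2.5, 8.22, 13.94, 19.66]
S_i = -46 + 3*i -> [-46, -43, -40, -37, -34]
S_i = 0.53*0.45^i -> [0.53, 0.24, 0.11, 0.05, 0.02]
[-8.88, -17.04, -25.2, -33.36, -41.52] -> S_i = -8.88 + -8.16*i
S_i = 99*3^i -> [99, 297, 891, 2673, 8019]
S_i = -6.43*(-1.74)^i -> [-6.43, 11.19, -19.47, 33.87, -58.94]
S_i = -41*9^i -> [-41, -369, -3321, -29889, -269001]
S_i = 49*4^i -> [49, 196, 784, 3136, 12544]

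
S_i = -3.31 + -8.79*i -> [-3.31, -12.1, -20.89, -29.68, -38.47]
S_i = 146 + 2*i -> [146, 148, 150, 152, 154]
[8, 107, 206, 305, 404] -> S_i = 8 + 99*i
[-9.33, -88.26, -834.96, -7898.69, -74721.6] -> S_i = -9.33*9.46^i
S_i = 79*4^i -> [79, 316, 1264, 5056, 20224]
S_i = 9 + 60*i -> [9, 69, 129, 189, 249]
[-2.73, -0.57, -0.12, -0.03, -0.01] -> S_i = -2.73*0.21^i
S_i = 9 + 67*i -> [9, 76, 143, 210, 277]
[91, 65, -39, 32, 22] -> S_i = Random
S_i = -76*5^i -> [-76, -380, -1900, -9500, -47500]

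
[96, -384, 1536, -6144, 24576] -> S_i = 96*-4^i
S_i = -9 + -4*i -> [-9, -13, -17, -21, -25]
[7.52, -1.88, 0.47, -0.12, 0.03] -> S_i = 7.52*(-0.25)^i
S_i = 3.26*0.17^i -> [3.26, 0.55, 0.09, 0.02, 0.0]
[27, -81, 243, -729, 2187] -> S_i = 27*-3^i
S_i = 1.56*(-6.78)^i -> [1.56, -10.58, 71.71, -486.2, 3296.43]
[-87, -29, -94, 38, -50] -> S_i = Random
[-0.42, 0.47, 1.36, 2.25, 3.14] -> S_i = -0.42 + 0.89*i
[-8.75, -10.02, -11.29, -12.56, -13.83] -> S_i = -8.75 + -1.27*i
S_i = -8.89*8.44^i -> [-8.89, -75.03, -633.27, -5344.77, -45109.87]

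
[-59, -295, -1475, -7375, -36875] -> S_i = -59*5^i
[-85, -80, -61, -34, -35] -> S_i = Random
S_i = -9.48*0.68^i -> [-9.48, -6.45, -4.38, -2.98, -2.03]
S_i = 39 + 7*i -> [39, 46, 53, 60, 67]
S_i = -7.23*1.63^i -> [-7.23, -11.78, -19.21, -31.31, -51.04]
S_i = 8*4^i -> [8, 32, 128, 512, 2048]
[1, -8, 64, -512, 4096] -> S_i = 1*-8^i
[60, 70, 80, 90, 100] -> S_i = 60 + 10*i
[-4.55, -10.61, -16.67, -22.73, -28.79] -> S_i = -4.55 + -6.06*i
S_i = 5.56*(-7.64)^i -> [5.56, -42.48, 324.53, -2479.45, 18942.98]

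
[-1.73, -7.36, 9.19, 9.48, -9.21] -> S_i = Random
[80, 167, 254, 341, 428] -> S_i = 80 + 87*i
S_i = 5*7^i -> [5, 35, 245, 1715, 12005]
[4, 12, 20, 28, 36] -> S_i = 4 + 8*i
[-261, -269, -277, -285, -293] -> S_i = -261 + -8*i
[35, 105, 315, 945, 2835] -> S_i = 35*3^i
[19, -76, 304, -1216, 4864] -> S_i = 19*-4^i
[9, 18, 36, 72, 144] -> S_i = 9*2^i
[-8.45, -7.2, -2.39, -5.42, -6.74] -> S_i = Random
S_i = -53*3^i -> [-53, -159, -477, -1431, -4293]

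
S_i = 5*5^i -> [5, 25, 125, 625, 3125]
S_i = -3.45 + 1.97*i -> [-3.45, -1.48, 0.49, 2.46, 4.43]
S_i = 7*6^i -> [7, 42, 252, 1512, 9072]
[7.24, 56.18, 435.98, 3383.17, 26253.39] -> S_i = 7.24*7.76^i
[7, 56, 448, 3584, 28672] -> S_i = 7*8^i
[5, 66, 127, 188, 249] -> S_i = 5 + 61*i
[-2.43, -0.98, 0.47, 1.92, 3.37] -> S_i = -2.43 + 1.45*i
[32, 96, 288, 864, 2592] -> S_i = 32*3^i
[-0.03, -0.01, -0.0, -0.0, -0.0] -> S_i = -0.03*0.26^i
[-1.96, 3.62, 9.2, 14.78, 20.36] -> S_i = -1.96 + 5.58*i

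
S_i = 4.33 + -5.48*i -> [4.33, -1.15, -6.63, -12.11, -17.59]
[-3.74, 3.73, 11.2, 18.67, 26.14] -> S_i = -3.74 + 7.47*i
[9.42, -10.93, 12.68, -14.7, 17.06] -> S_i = 9.42*(-1.16)^i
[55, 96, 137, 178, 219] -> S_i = 55 + 41*i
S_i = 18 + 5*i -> [18, 23, 28, 33, 38]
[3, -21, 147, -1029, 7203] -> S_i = 3*-7^i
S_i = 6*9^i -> [6, 54, 486, 4374, 39366]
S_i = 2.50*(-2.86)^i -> [2.5, -7.15, 20.45, -58.48, 167.26]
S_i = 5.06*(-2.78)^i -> [5.06, -14.07, 39.11, -108.71, 302.22]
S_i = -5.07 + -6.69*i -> [-5.07, -11.76, -18.45, -25.14, -31.83]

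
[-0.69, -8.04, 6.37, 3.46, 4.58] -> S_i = Random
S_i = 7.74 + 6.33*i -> [7.74, 14.07, 20.4, 26.73, 33.06]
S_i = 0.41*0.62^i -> [0.41, 0.25, 0.16, 0.1, 0.06]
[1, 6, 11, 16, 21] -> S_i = 1 + 5*i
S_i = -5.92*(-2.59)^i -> [-5.92, 15.33, -39.71, 102.85, -266.39]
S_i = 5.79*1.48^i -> [5.79, 8.57, 12.68, 18.77, 27.78]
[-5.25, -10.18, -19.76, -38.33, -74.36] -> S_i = -5.25*1.94^i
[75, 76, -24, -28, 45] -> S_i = Random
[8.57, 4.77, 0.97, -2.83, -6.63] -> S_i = 8.57 + -3.80*i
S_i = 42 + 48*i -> [42, 90, 138, 186, 234]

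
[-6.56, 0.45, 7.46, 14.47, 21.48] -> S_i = -6.56 + 7.01*i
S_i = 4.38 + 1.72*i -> [4.38, 6.1, 7.82, 9.54, 11.26]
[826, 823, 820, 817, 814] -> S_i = 826 + -3*i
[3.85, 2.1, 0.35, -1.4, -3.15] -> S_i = 3.85 + -1.75*i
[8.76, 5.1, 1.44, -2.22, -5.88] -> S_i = 8.76 + -3.66*i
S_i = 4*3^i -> [4, 12, 36, 108, 324]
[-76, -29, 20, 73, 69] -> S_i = Random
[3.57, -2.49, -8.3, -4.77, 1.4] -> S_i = Random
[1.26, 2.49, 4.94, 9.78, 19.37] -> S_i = 1.26*1.98^i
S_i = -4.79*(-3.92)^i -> [-4.79, 18.78, -73.61, 288.53, -1131.04]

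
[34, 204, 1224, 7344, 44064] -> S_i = 34*6^i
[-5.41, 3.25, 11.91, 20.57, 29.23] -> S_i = -5.41 + 8.66*i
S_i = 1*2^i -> [1, 2, 4, 8, 16]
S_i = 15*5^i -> [15, 75, 375, 1875, 9375]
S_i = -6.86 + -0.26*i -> [-6.86, -7.12, -7.38, -7.64, -7.9]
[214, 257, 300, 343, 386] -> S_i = 214 + 43*i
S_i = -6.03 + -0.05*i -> [-6.03, -6.08, -6.13, -6.18, -6.23]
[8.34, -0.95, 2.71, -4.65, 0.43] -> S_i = Random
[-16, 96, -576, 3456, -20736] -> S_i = -16*-6^i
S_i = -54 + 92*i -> [-54, 38, 130, 222, 314]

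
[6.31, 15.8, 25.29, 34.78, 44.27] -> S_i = 6.31 + 9.49*i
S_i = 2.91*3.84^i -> [2.91, 11.17, 42.91, 164.77, 632.73]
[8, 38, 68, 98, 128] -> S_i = 8 + 30*i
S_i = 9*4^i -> [9, 36, 144, 576, 2304]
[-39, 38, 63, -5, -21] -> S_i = Random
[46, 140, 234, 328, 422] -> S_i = 46 + 94*i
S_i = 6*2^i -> [6, 12, 24, 48, 96]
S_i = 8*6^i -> [8, 48, 288, 1728, 10368]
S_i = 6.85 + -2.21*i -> [6.85, 4.64, 2.43, 0.22, -1.99]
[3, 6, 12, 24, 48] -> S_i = 3*2^i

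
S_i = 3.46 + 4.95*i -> [3.46, 8.41, 13.36, 18.31, 23.26]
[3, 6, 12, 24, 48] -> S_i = 3*2^i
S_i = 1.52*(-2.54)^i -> [1.52, -3.86, 9.81, -24.91, 63.27]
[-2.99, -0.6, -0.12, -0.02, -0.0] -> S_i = -2.99*0.20^i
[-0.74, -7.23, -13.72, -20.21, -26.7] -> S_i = -0.74 + -6.49*i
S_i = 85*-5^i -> [85, -425, 2125, -10625, 53125]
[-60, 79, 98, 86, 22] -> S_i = Random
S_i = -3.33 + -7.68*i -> [-3.33, -11.01, -18.69, -26.37, -34.05]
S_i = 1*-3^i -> [1, -3, 9, -27, 81]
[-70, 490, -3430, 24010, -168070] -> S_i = -70*-7^i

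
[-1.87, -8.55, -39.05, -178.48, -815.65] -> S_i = -1.87*4.57^i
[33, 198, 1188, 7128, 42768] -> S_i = 33*6^i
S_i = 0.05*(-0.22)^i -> [0.05, -0.01, 0.0, -0.0, 0.0]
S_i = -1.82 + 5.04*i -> [-1.82, 3.22, 8.26, 13.3, 18.34]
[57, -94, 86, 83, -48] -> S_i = Random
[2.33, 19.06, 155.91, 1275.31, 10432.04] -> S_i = 2.33*8.18^i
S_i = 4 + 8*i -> [4, 12, 20, 28, 36]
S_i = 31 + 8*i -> [31, 39, 47, 55, 63]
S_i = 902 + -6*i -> [902, 896, 890, 884, 878]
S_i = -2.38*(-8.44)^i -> [-2.38, 20.09, -169.54, 1430.88, -12076.66]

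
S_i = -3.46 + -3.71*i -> [-3.46, -7.17, -10.88, -14.59, -18.3]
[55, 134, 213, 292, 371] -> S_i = 55 + 79*i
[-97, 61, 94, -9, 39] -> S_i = Random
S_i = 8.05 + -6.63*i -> [8.05, 1.42, -5.21, -11.84, -18.47]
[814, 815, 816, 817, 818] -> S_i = 814 + 1*i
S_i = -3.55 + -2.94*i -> [-3.55, -6.49, -9.43, -12.37, -15.31]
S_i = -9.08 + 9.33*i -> [-9.08, 0.25, 9.58, 18.91, 28.24]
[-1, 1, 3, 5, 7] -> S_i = -1 + 2*i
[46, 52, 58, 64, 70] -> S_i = 46 + 6*i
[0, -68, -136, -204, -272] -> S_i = 0 + -68*i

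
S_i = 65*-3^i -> [65, -195, 585, -1755, 5265]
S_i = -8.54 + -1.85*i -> [-8.54, -10.39, -12.24, -14.09, -15.94]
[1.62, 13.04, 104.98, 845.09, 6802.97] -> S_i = 1.62*8.05^i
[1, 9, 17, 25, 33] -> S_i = 1 + 8*i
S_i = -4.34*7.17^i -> [-4.34, -31.12, -223.11, -1599.73, -11470.08]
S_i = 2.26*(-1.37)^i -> [2.26, -3.1, 4.24, -5.81, 7.96]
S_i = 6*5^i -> [6, 30, 150, 750, 3750]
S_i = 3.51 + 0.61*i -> [3.51, 4.12, 4.73, 5.34, 5.95]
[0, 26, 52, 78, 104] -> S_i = 0 + 26*i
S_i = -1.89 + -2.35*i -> [-1.89, -4.24, -6.59, -8.94, -11.29]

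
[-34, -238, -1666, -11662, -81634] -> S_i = -34*7^i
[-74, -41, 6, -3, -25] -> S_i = Random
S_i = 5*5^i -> [5, 25, 125, 625, 3125]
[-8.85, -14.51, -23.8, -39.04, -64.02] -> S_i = -8.85*1.64^i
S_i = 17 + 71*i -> [17, 88, 159, 230, 301]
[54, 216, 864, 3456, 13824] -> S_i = 54*4^i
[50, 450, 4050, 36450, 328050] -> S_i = 50*9^i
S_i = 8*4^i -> [8, 32, 128, 512, 2048]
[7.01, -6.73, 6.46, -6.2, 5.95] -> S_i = 7.01*(-0.96)^i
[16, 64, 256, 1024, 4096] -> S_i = 16*4^i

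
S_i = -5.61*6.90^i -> [-5.61, -38.71, -267.09, -1842.94, -12716.25]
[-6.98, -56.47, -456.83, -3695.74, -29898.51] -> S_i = -6.98*8.09^i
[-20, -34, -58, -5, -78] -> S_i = Random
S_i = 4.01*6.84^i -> [4.01, 27.43, 187.61, 1283.25, 8777.46]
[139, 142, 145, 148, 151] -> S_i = 139 + 3*i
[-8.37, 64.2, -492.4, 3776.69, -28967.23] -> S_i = -8.37*(-7.67)^i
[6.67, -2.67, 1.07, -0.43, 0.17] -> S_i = 6.67*(-0.40)^i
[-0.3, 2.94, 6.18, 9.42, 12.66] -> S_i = -0.30 + 3.24*i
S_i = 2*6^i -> [2, 12, 72, 432, 2592]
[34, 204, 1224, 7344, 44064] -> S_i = 34*6^i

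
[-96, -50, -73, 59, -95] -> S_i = Random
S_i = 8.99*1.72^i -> [8.99, 15.46, 26.6, 45.75, 78.68]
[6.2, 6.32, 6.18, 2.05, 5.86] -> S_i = Random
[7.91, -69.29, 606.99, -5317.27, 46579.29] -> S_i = 7.91*(-8.76)^i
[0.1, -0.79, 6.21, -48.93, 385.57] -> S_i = 0.10*(-7.88)^i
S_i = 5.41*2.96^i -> [5.41, 16.01, 47.4, 140.3, 415.3]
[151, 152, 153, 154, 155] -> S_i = 151 + 1*i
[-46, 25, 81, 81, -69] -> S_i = Random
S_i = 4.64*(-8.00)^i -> [4.64, -37.12, 296.96, -2375.68, 19005.44]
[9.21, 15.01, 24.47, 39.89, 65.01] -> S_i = 9.21*1.63^i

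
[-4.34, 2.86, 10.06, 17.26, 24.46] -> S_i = -4.34 + 7.20*i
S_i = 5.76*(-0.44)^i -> [5.76, -2.53, 1.12, -0.49, 0.22]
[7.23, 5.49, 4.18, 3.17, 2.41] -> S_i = 7.23*0.76^i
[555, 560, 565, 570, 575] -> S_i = 555 + 5*i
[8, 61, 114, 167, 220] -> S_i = 8 + 53*i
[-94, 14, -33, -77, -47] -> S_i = Random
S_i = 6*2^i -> [6, 12, 24, 48, 96]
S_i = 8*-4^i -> [8, -32, 128, -512, 2048]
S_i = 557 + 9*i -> [557, 566, 575, 584, 593]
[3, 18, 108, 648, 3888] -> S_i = 3*6^i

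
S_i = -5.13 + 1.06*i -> [-5.13, -4.07, -3.01, -1.95, -0.89]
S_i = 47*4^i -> [47, 188, 752, 3008, 12032]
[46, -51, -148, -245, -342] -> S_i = 46 + -97*i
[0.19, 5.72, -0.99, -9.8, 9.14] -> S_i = Random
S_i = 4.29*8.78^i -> [4.29, 37.67, 330.71, 2903.63, 25493.85]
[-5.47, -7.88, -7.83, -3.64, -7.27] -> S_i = Random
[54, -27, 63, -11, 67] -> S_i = Random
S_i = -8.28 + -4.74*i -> [-8.28, -13.02, -17.76, -22.5, -27.24]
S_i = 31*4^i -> [31, 124, 496, 1984, 7936]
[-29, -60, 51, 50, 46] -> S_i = Random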